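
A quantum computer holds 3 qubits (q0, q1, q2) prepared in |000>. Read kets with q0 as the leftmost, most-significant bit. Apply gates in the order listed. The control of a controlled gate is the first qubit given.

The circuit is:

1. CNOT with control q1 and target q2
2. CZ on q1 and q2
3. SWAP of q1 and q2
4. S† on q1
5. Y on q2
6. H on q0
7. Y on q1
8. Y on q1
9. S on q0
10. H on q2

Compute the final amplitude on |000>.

The amplitude on |000> is I/2.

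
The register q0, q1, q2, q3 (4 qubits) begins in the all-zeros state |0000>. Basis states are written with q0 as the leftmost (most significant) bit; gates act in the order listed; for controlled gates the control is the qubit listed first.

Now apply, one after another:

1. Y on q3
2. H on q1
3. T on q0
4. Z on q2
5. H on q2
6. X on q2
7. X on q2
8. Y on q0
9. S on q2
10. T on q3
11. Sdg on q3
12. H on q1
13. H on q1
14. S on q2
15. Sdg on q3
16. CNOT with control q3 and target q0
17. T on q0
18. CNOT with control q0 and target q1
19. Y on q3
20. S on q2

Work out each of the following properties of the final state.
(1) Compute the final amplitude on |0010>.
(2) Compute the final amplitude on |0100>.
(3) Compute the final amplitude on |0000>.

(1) |0010> carries amplitude -exp(I*pi/4)/2 in the final state.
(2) The amplitude on |0100> is -exp(3*I*pi/4)/2.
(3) The final state's coefficient on |0000> equals -exp(3*I*pi/4)/2.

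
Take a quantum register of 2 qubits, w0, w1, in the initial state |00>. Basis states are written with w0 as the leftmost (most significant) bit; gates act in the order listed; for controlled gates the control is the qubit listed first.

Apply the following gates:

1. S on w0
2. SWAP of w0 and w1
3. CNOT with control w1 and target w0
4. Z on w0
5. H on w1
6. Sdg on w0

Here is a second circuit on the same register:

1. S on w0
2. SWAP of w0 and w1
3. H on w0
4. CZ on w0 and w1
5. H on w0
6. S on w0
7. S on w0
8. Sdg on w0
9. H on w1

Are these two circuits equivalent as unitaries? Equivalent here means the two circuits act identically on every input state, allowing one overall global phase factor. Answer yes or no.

Yes: on every input state the two circuits agree up to one overall phase factor.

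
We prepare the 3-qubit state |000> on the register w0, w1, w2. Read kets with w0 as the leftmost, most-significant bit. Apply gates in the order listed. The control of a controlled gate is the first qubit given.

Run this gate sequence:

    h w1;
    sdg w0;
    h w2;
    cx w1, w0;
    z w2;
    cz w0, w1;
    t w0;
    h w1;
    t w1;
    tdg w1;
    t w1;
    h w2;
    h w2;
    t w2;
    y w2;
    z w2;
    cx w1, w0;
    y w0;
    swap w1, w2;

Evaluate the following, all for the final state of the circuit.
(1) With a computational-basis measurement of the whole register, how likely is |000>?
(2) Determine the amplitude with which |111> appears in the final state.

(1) The probability of measuring |000> is 1/8.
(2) The amplitude on |111> is sqrt(2)*I/4.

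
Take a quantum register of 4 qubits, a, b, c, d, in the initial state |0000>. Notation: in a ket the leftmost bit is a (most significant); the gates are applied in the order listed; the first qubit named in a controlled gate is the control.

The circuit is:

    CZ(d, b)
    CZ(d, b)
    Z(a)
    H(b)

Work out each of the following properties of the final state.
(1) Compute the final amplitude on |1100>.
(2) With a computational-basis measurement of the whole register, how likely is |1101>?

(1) The final state's coefficient on |1100> equals 0. Key observation: gates 1-2 undo each other exactly, leaving only the rest of the circuit to track.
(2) The probability of measuring |1101> is 0.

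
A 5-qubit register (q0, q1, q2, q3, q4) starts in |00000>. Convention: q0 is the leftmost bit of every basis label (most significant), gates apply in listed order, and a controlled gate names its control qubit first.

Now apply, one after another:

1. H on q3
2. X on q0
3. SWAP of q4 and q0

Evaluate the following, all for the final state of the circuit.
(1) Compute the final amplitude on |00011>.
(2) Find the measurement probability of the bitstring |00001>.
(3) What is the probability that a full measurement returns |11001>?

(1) The final state's coefficient on |00011> equals sqrt(2)/2.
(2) The probability of measuring |00001> is 1/2.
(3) The probability of measuring |11001> is 0.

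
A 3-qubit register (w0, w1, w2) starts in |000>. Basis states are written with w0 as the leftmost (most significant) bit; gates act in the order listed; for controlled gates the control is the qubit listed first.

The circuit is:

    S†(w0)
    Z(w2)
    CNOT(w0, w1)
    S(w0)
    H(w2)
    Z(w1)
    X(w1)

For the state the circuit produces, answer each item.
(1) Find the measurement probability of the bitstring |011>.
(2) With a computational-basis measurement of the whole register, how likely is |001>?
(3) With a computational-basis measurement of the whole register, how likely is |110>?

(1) The probability of measuring |011> is 1/2.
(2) The probability of measuring |001> is 0.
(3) Outcome |110> occurs with probability 0.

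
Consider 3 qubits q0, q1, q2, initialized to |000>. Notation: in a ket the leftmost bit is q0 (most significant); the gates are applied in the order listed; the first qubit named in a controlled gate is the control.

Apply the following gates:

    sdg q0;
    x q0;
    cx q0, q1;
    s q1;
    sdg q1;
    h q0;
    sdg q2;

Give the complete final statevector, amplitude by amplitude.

After the circuit, the state carries amplitude sqrt(2)/2 on |010>, -sqrt(2)/2 on |110>, and 0 on every other basis state. Key observation: gates 4-5 undo each other exactly, leaving only the rest of the circuit to track.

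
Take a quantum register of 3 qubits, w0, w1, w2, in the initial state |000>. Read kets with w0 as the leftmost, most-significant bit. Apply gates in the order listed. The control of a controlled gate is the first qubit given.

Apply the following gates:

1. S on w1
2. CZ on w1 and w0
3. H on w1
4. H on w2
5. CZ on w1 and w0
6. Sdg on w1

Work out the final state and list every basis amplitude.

The final amplitudes are 1/2 on |000>, 1/2 on |001>, -I/2 on |010>, -I/2 on |011>, 0 on |100>, 0 on |101>, 0 on |110>, 0 on |111>.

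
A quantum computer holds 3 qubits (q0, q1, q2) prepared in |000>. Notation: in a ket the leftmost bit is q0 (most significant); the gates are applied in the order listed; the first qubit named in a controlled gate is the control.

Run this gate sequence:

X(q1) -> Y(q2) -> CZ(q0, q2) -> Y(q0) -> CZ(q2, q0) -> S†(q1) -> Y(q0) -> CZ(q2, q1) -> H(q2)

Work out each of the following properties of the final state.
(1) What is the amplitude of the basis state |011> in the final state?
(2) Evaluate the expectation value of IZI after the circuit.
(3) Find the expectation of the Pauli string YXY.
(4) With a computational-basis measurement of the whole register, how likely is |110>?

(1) |011> carries amplitude -sqrt(2)/2 in the final state.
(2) In the final state, IZI has expectation -1.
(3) The expectation value of YXY is 0.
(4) A full measurement returns |110> with probability 0.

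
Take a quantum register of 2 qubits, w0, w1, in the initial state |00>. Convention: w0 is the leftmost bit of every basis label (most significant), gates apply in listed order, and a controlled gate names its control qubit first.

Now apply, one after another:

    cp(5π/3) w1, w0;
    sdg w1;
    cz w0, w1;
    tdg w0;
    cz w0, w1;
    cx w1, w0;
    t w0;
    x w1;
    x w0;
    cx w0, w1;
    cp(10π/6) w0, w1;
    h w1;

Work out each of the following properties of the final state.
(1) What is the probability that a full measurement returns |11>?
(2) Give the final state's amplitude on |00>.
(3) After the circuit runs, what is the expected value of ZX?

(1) The probability of measuring |11> is 1/2.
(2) The final state's coefficient on |00> equals 0.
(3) The observable ZX averages to -1.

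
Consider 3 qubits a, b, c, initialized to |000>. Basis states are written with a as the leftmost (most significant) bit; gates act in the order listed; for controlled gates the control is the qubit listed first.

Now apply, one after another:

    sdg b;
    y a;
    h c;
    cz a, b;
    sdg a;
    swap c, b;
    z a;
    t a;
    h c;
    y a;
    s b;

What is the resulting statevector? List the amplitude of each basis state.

After the circuit, the state carries amplitude exp(3*I*pi/4)/2 on |000>, exp(3*I*pi/4)/2 on |001>, -exp(I*pi/4)/2 on |010>, -exp(I*pi/4)/2 on |011>, 0 on |100>, 0 on |101>, 0 on |110>, 0 on |111>.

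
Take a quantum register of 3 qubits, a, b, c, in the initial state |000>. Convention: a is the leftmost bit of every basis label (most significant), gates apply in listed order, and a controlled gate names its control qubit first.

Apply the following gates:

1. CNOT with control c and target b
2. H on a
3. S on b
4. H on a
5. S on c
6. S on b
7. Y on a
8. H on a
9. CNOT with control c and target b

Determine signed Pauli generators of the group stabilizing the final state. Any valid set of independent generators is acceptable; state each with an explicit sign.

One valid set of independent stabilizer generators is -XII, +IZI, +IIZ (any independent generating set of the same group is equally correct).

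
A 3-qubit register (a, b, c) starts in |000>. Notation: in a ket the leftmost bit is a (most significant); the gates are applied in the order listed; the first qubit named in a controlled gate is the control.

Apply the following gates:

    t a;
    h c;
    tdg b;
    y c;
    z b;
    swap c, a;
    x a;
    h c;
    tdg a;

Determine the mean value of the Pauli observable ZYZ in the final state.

In the final state, ZYZ has expectation 0.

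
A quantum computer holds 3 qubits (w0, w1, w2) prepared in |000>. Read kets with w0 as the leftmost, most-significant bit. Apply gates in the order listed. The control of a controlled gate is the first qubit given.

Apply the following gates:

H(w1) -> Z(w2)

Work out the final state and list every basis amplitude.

After the circuit, the state carries amplitude sqrt(2)/2 on |000>, sqrt(2)/2 on |010>, and 0 on every other basis state.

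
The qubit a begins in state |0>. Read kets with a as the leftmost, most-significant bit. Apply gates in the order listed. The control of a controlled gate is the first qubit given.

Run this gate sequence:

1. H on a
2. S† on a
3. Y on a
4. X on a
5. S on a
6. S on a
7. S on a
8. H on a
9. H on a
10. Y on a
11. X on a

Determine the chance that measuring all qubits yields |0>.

The probability of measuring |0> is 1/2.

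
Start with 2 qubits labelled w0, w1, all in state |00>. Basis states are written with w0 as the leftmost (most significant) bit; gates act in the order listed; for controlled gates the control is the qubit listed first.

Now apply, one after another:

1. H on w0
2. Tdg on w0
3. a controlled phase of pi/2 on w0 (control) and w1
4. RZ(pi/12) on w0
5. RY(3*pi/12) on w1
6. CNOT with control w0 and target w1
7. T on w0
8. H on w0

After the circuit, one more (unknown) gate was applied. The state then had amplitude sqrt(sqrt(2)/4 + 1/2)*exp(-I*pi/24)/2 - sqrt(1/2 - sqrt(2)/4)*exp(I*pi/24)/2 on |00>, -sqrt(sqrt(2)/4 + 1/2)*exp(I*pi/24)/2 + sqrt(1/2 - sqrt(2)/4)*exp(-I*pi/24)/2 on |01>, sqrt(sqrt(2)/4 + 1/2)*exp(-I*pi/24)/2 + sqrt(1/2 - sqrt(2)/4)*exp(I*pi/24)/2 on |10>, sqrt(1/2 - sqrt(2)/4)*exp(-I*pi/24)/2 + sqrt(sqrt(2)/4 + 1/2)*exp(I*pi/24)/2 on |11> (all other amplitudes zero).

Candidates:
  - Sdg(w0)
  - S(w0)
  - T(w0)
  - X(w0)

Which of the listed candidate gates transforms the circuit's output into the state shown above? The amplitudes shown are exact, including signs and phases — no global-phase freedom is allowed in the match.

The applied gate was X(w0).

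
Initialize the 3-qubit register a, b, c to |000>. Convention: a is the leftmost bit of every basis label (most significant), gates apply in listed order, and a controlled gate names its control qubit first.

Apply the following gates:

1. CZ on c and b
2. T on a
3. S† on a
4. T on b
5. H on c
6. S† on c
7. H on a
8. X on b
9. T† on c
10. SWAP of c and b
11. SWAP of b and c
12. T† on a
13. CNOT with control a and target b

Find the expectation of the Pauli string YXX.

The observable YXX averages to 1/2.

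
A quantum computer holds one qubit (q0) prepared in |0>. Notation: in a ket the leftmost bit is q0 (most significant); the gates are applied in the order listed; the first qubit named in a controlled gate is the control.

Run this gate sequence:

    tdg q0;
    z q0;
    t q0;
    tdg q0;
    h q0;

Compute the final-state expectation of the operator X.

The expectation value of X is 1.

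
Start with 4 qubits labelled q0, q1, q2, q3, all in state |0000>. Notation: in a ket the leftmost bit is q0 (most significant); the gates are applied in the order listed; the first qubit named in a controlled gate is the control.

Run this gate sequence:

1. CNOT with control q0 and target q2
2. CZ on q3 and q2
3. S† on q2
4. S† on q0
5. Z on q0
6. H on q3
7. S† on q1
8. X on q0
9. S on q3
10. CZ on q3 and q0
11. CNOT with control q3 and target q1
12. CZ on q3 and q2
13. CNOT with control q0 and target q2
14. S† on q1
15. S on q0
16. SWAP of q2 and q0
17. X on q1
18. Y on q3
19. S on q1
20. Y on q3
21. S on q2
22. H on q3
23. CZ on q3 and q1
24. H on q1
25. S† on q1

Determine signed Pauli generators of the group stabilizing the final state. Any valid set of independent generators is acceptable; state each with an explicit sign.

The final state is stabilized by the group generated by +IXII, -IIIX, -ZIII, -IIZI; other independent generating sets are equally valid.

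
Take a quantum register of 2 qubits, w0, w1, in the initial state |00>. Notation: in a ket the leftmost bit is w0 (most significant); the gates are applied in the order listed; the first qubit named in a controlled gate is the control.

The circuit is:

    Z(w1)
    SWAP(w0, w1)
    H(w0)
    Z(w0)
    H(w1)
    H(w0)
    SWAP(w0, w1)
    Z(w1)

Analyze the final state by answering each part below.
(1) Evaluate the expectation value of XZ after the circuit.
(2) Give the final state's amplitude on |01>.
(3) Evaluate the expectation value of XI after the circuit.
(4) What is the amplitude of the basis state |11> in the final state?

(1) In the final state, XZ has expectation -1.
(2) The amplitude on |01> is -sqrt(2)/2.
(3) The expectation value of XI is 1.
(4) The amplitude on |11> is -sqrt(2)/2.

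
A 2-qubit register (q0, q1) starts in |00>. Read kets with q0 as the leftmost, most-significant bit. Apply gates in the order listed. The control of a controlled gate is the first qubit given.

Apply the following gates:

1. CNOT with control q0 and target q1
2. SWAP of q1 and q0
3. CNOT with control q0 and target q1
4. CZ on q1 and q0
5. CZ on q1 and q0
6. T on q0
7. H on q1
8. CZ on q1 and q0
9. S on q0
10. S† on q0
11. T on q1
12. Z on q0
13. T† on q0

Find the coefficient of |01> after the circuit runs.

The amplitude on |01> is sqrt(2)*exp(I*pi/4)/2. Key observation: the block from step 9 through step 10 cancels to the identity and can be dropped.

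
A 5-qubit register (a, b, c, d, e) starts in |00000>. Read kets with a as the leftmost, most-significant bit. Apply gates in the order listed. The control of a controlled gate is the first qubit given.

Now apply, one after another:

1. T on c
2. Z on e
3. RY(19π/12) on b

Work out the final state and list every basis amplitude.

The resulting statevector has amplitude -sqrt(sqrt(2) + 2)/4 - sqrt(6 - 3*sqrt(2))/4 on |00000>, -sqrt(2 - sqrt(2))/4 + sqrt(3*sqrt(2) + 6)/4 on |01000>, and 0 on every other basis state.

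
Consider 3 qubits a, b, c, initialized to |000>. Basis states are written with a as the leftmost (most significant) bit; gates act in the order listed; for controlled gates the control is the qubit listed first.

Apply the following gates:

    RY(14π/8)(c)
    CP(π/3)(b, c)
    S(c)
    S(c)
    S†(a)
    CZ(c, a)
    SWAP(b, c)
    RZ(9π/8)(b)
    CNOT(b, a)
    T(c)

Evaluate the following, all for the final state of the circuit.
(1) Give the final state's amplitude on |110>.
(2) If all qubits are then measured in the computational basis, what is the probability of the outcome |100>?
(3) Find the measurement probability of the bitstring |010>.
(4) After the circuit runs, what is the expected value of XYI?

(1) The amplitude on |110> is -sqrt(2 - sqrt(2))*exp(9*I*pi/16)/2.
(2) Outcome |100> occurs with probability 0.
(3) The probability of measuring |010> is 0.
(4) The expectation value of XYI is sqrt(2)*(-exp(I*pi/4) + I)*exp(I*pi/8)/4.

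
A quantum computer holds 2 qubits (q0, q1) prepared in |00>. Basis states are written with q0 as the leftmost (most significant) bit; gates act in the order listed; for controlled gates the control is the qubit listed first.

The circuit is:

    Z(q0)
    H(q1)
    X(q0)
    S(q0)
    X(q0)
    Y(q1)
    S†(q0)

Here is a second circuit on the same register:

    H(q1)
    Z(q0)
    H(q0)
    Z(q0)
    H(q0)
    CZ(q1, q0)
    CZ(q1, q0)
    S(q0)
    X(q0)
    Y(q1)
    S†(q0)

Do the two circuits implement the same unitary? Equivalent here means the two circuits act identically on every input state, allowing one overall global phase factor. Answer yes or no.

Yes: on every input state the two circuits agree up to one overall phase factor.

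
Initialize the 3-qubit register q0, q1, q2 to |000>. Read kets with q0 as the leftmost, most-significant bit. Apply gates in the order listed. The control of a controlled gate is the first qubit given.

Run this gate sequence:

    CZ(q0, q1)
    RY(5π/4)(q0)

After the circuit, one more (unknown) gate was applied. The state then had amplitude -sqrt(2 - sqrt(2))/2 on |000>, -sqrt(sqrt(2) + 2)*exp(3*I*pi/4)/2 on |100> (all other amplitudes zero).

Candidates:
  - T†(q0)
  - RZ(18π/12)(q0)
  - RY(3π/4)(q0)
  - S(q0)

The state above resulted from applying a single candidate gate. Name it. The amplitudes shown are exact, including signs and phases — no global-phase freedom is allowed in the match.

The applied gate was T†(q0).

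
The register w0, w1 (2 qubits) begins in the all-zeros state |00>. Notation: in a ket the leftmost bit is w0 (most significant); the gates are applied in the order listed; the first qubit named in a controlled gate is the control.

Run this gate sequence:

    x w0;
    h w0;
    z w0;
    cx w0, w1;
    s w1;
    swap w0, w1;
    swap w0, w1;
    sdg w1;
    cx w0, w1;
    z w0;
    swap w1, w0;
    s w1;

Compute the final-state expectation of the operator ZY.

The observable ZY averages to -1.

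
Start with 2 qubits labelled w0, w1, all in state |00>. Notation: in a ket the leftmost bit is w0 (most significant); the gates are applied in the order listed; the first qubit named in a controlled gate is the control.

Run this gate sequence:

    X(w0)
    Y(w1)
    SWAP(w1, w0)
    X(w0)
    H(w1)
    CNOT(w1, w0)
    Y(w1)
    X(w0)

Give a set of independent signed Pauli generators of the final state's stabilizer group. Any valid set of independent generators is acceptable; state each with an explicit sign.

One valid set of independent stabilizer generators is +XX, +ZZ (any independent generating set of the same group is equally correct).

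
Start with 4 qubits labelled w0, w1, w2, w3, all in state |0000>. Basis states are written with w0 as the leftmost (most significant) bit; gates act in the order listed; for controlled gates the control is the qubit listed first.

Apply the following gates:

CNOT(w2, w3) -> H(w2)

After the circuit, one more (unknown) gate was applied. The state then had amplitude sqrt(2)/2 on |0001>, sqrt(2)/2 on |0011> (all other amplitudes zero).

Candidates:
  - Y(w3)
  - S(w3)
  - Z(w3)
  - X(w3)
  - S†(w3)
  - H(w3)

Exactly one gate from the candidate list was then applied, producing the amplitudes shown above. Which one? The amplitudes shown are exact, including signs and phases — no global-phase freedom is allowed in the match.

It was X(w3) that produced the state shown.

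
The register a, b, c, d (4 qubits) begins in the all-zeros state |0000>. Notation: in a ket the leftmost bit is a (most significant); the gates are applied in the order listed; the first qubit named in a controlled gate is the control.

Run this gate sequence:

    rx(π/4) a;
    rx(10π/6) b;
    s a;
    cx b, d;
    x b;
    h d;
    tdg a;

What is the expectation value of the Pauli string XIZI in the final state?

The expectation value of XIZI is 1/2.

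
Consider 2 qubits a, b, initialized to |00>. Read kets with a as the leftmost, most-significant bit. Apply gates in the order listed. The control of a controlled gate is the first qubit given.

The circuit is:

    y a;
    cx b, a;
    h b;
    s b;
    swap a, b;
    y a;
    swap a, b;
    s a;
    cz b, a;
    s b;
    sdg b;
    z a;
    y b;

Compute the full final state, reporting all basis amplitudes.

The final amplitudes are 0 on |00>, 0 on |01>, -sqrt(2)/2 on |10>, sqrt(2)*I/2 on |11>.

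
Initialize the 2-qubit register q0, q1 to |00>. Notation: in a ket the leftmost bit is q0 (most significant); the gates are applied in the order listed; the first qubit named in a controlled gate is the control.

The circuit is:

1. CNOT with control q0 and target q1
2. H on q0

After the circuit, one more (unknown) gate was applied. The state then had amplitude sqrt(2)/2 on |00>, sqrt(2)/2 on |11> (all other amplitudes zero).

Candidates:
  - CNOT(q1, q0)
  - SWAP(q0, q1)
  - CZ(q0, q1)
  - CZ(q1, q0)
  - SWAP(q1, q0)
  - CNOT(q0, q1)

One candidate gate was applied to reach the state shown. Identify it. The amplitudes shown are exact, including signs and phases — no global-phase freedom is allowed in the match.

The applied gate was CNOT(q0, q1).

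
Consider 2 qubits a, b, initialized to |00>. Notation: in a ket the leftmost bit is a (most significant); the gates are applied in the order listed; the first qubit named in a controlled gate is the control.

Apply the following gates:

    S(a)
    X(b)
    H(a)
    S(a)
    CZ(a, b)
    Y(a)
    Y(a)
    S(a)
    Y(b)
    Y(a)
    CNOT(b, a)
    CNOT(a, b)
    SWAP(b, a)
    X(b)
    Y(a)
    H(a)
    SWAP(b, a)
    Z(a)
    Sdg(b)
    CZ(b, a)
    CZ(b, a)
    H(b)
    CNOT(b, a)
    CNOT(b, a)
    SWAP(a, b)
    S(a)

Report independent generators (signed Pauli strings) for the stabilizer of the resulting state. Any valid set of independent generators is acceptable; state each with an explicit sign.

One valid set of independent stabilizer generators is -XZ, -ZY (any independent generating set of the same group is equally correct).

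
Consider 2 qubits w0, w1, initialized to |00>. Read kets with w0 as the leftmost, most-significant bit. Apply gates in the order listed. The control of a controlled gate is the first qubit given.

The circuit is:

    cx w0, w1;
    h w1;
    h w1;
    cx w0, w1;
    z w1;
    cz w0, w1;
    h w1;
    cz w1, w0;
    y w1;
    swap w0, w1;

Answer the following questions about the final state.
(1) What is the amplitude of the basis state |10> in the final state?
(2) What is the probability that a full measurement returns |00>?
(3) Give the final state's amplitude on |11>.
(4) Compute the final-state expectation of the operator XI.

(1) |10> carries amplitude sqrt(2)*I/2 in the final state. Key observation: the block from step 1 through step 4 cancels to the identity and can be dropped.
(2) The probability of measuring |00> is 1/2.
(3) |11> carries amplitude 0 in the final state.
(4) The expectation value of XI is -1.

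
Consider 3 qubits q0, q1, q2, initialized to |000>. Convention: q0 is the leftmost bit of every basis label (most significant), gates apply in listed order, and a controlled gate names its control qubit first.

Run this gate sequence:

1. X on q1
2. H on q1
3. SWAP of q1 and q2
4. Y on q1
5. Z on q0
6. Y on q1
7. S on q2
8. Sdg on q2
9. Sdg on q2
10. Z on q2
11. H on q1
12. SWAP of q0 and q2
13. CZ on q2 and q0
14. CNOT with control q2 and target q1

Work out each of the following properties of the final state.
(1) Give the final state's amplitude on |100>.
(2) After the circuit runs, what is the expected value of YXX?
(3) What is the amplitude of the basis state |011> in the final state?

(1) The final state's coefficient on |100> equals -I/2.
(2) In the final state, YXX has expectation 0.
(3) |011> carries amplitude 0 in the final state.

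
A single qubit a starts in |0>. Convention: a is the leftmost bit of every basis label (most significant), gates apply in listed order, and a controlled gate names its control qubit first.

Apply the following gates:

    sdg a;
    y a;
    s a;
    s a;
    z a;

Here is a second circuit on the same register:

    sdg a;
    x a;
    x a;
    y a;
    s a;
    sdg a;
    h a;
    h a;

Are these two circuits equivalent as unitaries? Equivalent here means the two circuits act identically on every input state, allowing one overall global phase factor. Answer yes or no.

Yes: on every input state the two circuits agree up to one overall phase factor.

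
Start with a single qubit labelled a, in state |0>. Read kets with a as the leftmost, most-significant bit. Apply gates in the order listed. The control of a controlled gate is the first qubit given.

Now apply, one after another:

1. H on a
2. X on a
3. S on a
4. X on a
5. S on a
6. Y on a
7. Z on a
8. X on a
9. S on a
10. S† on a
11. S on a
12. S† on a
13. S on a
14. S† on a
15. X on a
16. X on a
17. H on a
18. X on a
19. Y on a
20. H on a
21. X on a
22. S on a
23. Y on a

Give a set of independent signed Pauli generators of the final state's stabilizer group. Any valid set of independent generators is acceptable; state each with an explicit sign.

The stabilizer group can be generated by +Y, among other valid generating sets.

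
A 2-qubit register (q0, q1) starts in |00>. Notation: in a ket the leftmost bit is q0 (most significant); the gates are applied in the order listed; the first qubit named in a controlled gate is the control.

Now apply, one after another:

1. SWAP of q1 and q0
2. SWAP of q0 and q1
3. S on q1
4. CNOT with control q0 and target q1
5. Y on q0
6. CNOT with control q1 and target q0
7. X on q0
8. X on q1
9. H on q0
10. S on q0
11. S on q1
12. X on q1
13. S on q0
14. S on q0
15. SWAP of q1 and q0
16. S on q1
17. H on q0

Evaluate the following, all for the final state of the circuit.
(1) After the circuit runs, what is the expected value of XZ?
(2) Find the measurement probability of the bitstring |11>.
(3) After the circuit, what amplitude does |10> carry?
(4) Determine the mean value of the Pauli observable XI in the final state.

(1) In the final state, XZ has expectation 0.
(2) The probability of measuring |11> is 1/4.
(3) |10> carries amplitude -1/2 in the final state.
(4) The expectation value of XI is 1.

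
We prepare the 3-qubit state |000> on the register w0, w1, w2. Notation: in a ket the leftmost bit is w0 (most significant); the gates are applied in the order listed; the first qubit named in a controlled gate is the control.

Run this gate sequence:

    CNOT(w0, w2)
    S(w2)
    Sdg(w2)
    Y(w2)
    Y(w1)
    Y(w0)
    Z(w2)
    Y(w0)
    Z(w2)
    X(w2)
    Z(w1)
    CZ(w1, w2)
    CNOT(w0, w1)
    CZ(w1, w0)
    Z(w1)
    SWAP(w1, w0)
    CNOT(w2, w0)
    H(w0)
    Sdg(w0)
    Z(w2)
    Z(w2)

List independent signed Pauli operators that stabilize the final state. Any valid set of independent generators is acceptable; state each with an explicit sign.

One valid set of independent stabilizer generators is +YII, +IZI, +IIZ (any independent generating set of the same group is equally correct). Key observation: gates 2-3 undo each other exactly, leaving only the rest of the circuit to track.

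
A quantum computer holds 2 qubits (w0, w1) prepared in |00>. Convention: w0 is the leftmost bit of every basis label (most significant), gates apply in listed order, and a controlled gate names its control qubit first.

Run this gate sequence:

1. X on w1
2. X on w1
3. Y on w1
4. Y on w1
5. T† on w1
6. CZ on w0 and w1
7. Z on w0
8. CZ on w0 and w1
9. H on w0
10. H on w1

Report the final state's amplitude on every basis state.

The final amplitudes are 1/2 on |00>, 1/2 on |01>, 1/2 on |10>, 1/2 on |11>. Key observation: gates 1-2 undo each other exactly, leaving only the rest of the circuit to track.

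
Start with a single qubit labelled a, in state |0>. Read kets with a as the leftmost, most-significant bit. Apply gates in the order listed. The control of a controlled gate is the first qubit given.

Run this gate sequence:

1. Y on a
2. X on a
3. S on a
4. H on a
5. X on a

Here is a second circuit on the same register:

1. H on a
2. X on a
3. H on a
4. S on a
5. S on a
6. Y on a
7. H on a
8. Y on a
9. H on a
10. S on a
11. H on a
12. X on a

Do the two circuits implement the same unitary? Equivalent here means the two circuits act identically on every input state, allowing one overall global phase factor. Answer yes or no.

No — the two circuits implement different unitaries, even allowing a global phase.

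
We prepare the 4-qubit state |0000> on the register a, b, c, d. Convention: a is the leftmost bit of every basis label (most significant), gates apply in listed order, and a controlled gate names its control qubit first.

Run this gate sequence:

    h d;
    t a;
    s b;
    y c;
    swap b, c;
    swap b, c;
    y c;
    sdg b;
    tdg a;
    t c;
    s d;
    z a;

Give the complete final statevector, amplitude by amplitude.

After the circuit, the state carries amplitude sqrt(2)/2 on |0000>, sqrt(2)*I/2 on |0001>, and 0 on every other basis state. Key observation: gates 2-9 undo each other exactly, leaving only the rest of the circuit to track.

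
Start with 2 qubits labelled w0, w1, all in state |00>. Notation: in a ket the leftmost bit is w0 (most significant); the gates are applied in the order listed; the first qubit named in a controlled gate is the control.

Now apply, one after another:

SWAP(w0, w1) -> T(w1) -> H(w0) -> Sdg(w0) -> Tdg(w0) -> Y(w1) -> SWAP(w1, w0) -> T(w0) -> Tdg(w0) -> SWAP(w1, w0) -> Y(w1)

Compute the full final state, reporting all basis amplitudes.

The final amplitudes are sqrt(2)/2 on |00>, 0 on |01>, -sqrt(2)*exp(I*pi/4)/2 on |10>, 0 on |11>. Key observation: the block from step 6 through step 11 cancels to the identity and can be dropped.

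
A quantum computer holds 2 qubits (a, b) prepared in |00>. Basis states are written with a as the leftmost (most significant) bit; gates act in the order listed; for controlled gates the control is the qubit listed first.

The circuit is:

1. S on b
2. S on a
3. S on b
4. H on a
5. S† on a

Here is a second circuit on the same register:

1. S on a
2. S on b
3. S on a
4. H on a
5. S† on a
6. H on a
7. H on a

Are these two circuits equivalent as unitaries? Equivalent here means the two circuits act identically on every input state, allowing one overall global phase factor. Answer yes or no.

No — the two circuits implement different unitaries, even allowing a global phase.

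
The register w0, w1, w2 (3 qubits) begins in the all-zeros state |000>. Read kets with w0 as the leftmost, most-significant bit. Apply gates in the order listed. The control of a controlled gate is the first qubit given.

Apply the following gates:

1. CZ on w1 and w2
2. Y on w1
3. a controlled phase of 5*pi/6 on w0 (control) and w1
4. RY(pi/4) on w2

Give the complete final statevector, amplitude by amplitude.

The final amplitudes are I*sqrt(sqrt(2) + 2)/2 on |010>, I*sqrt(2 - sqrt(2))/2 on |011>, and 0 on every other basis state.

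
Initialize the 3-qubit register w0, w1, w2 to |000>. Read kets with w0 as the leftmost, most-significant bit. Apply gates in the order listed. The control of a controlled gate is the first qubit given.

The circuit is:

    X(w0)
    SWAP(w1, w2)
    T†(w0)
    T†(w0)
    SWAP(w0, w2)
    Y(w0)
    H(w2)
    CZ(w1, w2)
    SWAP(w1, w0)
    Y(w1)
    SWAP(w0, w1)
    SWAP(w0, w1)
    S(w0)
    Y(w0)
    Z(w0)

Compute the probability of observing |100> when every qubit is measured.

The probability of measuring |100> is 1/2. Key observation: the block from step 11 through step 12 cancels to the identity and can be dropped.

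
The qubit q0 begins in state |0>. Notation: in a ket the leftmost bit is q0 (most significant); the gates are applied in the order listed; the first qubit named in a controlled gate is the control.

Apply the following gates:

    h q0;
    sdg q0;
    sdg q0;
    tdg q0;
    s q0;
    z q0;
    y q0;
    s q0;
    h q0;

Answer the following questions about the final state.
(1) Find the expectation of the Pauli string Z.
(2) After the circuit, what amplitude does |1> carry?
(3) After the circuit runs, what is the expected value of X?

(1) In the final state, Z has expectation -sqrt(2)/2.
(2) |1> carries amplitude 1/2 - exp(3*I*pi/4)/2 in the final state.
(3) The observable X averages to 0.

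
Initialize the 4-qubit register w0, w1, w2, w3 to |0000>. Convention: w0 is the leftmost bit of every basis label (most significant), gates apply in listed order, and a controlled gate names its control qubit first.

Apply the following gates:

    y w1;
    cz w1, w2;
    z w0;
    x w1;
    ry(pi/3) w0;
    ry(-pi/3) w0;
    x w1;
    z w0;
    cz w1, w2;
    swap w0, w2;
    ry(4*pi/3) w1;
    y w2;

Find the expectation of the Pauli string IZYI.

The observable IZYI averages to 0. Key observation: gates 2-9 undo each other exactly, leaving only the rest of the circuit to track.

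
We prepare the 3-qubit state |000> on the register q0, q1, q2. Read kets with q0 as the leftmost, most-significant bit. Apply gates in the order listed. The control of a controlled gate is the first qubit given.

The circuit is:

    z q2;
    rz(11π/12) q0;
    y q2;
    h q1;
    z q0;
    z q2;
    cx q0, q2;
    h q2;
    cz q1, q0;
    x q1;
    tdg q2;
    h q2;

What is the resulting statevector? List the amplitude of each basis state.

The resulting statevector has amplitude sqrt(2)*(-1 - exp(3*I*pi/4))*exp(I*pi/24)/4 on |000>, sqrt(2)*(-1 + exp(3*I*pi/4))*exp(I*pi/24)/4 on |001>, sqrt(2)*(-1 - exp(3*I*pi/4))*exp(I*pi/24)/4 on |010>, sqrt(2)*(-1 + exp(3*I*pi/4))*exp(I*pi/24)/4 on |011>, 0 on |100>, 0 on |101>, 0 on |110>, 0 on |111>.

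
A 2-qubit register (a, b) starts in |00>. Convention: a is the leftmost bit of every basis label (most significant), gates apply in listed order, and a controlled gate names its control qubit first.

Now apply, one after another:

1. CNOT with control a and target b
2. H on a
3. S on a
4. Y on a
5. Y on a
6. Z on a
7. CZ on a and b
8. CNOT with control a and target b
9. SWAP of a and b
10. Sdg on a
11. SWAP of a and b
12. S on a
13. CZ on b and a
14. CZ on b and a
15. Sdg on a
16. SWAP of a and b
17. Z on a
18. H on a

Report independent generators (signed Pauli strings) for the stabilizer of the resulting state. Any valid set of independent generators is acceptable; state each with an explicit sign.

One valid set of independent stabilizer generators is +XZ, +ZX (any independent generating set of the same group is equally correct). Key observation: the block from step 11 through step 16 cancels to the identity and can be dropped.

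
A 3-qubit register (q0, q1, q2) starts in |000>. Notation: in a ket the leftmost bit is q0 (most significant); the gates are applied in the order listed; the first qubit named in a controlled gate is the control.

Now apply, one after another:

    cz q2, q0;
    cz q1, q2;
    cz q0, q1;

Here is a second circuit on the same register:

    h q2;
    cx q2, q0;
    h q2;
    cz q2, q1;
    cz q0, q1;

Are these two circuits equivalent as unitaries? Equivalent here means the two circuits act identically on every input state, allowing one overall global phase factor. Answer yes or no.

No: there is an input state on which the two circuits produce genuinely different outputs (not merely differing by a phase).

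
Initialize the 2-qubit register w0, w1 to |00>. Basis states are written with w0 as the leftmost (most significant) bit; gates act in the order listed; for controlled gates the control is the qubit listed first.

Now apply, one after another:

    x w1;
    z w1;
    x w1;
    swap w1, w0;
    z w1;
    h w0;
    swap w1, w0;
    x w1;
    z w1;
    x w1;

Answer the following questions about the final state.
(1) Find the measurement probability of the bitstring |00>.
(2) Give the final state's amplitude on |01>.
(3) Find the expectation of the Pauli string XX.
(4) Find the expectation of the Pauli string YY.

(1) Outcome |00> occurs with probability 1/2.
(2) The amplitude on |01> is -sqrt(2)/2.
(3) The observable XX averages to 0.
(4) In the final state, YY has expectation 0.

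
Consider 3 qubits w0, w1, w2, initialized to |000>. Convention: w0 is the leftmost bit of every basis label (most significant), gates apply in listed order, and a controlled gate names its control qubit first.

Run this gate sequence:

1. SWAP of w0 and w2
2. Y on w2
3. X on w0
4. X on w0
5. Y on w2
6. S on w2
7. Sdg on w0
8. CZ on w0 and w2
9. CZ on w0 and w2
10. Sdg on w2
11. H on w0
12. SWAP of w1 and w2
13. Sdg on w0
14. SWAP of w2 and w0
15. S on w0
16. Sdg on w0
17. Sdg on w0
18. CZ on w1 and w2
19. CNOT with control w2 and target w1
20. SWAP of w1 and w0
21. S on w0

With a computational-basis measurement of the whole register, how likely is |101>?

A full measurement returns |101> with probability 1/2.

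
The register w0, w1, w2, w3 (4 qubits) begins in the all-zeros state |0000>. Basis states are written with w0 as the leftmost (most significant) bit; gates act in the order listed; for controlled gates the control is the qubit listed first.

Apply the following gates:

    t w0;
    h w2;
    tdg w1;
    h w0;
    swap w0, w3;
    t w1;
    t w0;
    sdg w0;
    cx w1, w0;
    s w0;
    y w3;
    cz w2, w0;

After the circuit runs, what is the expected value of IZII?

The observable IZII averages to 1.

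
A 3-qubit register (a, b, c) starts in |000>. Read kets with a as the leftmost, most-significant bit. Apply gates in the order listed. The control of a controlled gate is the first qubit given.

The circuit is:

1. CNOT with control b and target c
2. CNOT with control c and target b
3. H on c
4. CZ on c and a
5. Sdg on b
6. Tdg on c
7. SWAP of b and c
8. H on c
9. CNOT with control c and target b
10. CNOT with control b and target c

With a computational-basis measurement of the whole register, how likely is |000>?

The probability of measuring |000> is 1/4.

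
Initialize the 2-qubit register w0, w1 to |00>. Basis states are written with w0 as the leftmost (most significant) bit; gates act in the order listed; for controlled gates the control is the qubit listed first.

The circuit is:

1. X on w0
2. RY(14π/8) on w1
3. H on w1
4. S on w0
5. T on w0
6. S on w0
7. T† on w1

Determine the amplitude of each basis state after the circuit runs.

The final amplitudes are 0 on |00>, 0 on |01>, sqrt(2)*(-sqrt(2 - sqrt(2)) + sqrt(sqrt(2) + 2))*exp(I*pi/4)/4 on |10>, sqrt(2)*(sqrt(2 - sqrt(2)) + sqrt(sqrt(2) + 2))/4 on |11>.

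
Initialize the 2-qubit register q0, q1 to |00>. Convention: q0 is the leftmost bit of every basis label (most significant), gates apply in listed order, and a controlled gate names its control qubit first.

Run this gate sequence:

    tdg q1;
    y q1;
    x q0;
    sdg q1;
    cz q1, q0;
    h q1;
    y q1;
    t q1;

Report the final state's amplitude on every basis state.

The resulting statevector has amplitude 0 on |00>, 0 on |01>, -sqrt(2)*I/2 on |10>, -sqrt(2)*exp(3*I*pi/4)/2 on |11>.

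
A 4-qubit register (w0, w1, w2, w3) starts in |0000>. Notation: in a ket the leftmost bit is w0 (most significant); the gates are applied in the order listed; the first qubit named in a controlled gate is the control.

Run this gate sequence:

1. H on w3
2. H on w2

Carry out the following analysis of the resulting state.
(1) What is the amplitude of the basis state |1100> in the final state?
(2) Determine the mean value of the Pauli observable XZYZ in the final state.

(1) The final state's coefficient on |1100> equals 0.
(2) In the final state, XZYZ has expectation 0.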